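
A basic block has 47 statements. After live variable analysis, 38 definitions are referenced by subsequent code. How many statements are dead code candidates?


Dead code = total statements - live definitions
= 47 - 38 = 9

9


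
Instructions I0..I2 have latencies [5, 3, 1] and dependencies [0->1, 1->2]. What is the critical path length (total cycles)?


Compute longest path through dependency graph: dist(Ik) = max over predecessors of dist + latency(Ik).
dist(I0) = latency 5 = 5
dist(I1) = dist(I0) + 3 = 5 + 3 = 8
dist(I2) = dist(I1) + 1 = 8 + 1 = 9
Critical path = max dist = 9

9


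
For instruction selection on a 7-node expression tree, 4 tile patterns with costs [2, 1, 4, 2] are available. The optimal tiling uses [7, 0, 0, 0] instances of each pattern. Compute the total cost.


Total cost = sum(count_i * cost_i)
= 7*2 + 0*1 + 0*4 + 0*2
= 14

14


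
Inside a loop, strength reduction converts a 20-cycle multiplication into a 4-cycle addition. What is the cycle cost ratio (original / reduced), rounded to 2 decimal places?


Ratio = mult_cost / add_cost = 20 / 4 = 5.0

5.0


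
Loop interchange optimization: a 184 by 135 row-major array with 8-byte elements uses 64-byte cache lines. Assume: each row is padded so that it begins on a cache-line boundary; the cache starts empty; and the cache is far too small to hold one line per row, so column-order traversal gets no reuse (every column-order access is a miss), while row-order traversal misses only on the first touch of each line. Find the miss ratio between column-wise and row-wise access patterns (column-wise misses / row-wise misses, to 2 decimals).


Each row occupies 135 * 8 = 1080 bytes and starts on a line boundary, so it spans ceil(1080 / 64) = 17 cache lines.
Row-major traversal misses (one per line touched): 184 * ceil(135 * 8 / 64) = 3128
Column-major traversal misses (no reuse, every access misses): 184 * 135 = 24840
Ratio = 24840 / 3128 = 7.94

7.94


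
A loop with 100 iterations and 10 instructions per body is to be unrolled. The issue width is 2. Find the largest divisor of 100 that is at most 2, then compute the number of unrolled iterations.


Largest divisor of 100 <= 2 is 2
New iterations = 100 / 2 = 50

50


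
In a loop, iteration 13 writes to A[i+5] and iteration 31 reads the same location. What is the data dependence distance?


Distance = read iteration - write iteration
= 31 - 13 = 18

18


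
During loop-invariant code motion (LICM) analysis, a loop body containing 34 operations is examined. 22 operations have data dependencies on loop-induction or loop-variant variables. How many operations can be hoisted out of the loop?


Invariant candidates = total - loop-dependent
= 34 - 22 = 12

12


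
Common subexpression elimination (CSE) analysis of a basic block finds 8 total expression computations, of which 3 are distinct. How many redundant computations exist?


CSE count = total expressions - unique expressions
= 8 - 3 = 5

5


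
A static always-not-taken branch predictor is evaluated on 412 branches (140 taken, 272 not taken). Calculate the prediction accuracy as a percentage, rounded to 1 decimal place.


Predictor: always-not-taken
Correct predictions = 272
Accuracy = 272 / 412 * 100 = 66.0%

66.0


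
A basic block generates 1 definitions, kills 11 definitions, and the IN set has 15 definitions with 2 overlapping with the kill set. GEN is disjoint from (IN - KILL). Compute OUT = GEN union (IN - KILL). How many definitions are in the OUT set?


IN - KILL: 15 - 2 = 13 surviving definitions
OUT = GEN + surviving = 1 + 13 = 14

14


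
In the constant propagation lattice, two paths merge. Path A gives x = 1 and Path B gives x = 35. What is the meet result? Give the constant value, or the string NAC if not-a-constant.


Meet operation: if both paths give the same constant, result is that constant; if they differ, result is NAC (not-a-constant).
Path A: 1, Path B: 35 -> differ
Result: not-a-constant -> NAC

NAC


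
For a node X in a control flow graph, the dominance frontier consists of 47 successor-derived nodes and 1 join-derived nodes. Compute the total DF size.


DF(X) = direct successor contributions + join point contributions
= 47 + 1 = 48

48


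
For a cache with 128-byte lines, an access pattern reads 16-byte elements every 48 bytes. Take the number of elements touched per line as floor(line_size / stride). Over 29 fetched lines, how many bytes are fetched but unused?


Elements per line = floor(128 / 48) = 2
Bytes used per line = 2 * 16 = 32
Wasted per line = 128 - 32 = 96
Total wasted = 96 * 29 = 2784

2784


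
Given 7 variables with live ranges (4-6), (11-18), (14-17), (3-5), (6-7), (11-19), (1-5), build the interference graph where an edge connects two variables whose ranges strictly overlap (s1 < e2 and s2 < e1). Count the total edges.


Check all pairs for overlapping intervals.
Two intervals (s1,e1) and (s2,e2) overlap if s1 < e2 and s2 < e1.
v0 (4-6) vs v1..v6: overlaps v3, v6 -> 2
v1 (11-18) vs v2..v6: overlaps v2, v5 -> 2
v2 (14-17) vs v3..v6: overlaps v5 -> 1
v3 (3-5) vs v4..v6: overlaps v6 -> 1
v4 (6-7) vs v5..v6: overlaps none -> 0
v5 (11-19) vs v6: overlaps none -> 0
Total overlapping pairs = 2 + 2 + 1 + 1 + 0 + 0 = 6

6


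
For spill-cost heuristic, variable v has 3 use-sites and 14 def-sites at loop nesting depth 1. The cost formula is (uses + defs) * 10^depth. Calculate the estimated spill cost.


uses + defs = 3 + 14 = 17
10^1 = 10
Spill cost = 17 * 10 = 170

170


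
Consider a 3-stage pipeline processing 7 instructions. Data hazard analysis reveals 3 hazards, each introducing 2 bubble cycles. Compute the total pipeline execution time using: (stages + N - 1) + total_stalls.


Base cycles = 3 + 7 - 1 = 9
Total stalls = 3 * 2 = 6
Total = 9 + 6 = 15

15


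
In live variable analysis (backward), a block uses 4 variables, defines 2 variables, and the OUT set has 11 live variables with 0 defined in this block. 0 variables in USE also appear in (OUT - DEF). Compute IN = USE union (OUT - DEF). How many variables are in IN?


OUT - DEF: 11 - 0 = 11
|IN| = |USE| + |OUT - DEF| - |USE ∩ (OUT - DEF)| = 4 + 11 - 0 = 15

15


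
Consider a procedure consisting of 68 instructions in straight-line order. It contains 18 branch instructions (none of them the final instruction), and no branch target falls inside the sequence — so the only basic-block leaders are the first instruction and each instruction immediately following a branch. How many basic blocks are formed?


With no in-sequence branch targets, the leaders are the first instruction plus the instruction after each branch.
Number of basic blocks = branches + 1
= 18 + 1 = 19

19


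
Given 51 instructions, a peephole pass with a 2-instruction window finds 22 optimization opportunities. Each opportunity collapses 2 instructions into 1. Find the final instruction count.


Each match removes 1 instructions.
Total removed = 22 * 1 = 22
Remaining = 51 - 22 = 29

29


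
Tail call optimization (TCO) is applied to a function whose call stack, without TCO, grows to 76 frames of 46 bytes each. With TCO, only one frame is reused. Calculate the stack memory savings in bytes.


Without TCO: 76 * 46 = 3496 bytes
With TCO: reuse 1 frame = 46 bytes
Savings = 3496 - 46 = 3450

3450


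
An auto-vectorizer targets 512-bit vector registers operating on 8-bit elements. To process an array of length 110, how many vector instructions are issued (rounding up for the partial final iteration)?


Width = 512 / 8 = 64 elements per vector op
Iterations = ceil(110 / 64) = 2

2


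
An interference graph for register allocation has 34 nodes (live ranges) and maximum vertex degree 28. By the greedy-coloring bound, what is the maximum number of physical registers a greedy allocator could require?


Greedy coloring never needs more than (max_degree + 1) colors: when coloring a vertex, at most max_degree neighbors are already colored.
Upper bound = 28 + 1 = 29

29


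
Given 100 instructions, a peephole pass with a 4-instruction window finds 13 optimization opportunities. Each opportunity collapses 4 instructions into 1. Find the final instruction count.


Each match removes 3 instructions.
Total removed = 13 * 3 = 39
Remaining = 100 - 39 = 61

61


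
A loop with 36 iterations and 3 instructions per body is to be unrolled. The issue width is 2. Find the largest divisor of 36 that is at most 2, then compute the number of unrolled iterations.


Largest divisor of 36 <= 2 is 2
New iterations = 36 / 2 = 18

18


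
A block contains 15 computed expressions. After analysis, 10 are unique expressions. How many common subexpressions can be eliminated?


CSE count = total expressions - unique expressions
= 15 - 10 = 5

5


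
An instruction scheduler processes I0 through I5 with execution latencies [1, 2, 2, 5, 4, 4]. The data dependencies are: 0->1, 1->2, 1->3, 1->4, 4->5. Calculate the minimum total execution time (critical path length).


Compute longest path through dependency graph: dist(Ik) = max over predecessors of dist + latency(Ik).
dist(I0) = latency 1 = 1
dist(I1) = dist(I0) + 2 = 1 + 2 = 3
dist(I2) = dist(I1) + 2 = 3 + 2 = 5
dist(I3) = dist(I1) + 5 = 3 + 5 = 8
dist(I4) = dist(I1) + 4 = 3 + 4 = 7
dist(I5) = dist(I4) + 4 = 7 + 4 = 11
Critical path = max dist = 11

11


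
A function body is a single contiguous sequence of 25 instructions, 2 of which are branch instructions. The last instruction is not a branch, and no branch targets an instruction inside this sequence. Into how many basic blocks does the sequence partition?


With no in-sequence branch targets, the leaders are the first instruction plus the instruction after each branch.
Number of basic blocks = branches + 1
= 2 + 1 = 3

3


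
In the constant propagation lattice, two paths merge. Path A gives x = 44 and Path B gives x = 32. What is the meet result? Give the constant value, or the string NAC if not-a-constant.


Meet operation: if both paths give the same constant, result is that constant; if they differ, result is NAC (not-a-constant).
Path A: 44, Path B: 32 -> differ
Result: not-a-constant -> NAC

NAC


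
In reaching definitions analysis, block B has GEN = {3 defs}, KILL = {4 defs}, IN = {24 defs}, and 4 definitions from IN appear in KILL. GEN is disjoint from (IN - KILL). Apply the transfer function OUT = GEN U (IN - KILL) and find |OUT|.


IN - KILL: 24 - 4 = 20 surviving definitions
OUT = GEN + surviving = 3 + 20 = 23

23


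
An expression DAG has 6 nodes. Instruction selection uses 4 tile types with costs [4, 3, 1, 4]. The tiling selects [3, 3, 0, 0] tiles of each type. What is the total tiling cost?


Total cost = sum(count_i * cost_i)
= 3*4 + 3*3 + 0*1 + 0*4
= 21

21


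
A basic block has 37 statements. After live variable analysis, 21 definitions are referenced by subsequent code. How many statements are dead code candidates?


Dead code = total statements - live definitions
= 37 - 21 = 16

16


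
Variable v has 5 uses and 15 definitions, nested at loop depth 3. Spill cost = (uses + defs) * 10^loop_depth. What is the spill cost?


uses + defs = 5 + 15 = 20
10^3 = 1000
Spill cost = 20 * 1000 = 20000

20000


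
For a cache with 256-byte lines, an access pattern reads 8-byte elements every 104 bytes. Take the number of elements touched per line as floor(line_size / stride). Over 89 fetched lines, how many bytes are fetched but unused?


Elements per line = floor(256 / 104) = 2
Bytes used per line = 2 * 8 = 16
Wasted per line = 256 - 16 = 240
Total wasted = 240 * 89 = 21360

21360


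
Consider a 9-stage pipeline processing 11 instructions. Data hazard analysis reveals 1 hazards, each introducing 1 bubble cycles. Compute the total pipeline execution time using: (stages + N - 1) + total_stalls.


Base cycles = 9 + 11 - 1 = 19
Total stalls = 1 * 1 = 1
Total = 19 + 1 = 20

20


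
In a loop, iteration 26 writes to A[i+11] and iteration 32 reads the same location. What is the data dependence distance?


Distance = read iteration - write iteration
= 32 - 26 = 6

6


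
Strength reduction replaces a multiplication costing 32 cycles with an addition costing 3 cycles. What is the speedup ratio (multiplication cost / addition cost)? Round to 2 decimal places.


Ratio = mult_cost / add_cost = 32 / 3 = 10.67

10.67


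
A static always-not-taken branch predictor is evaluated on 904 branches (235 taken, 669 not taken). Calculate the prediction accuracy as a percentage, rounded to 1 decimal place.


Predictor: always-not-taken
Correct predictions = 669
Accuracy = 669 / 904 * 100 = 74.0%

74.0


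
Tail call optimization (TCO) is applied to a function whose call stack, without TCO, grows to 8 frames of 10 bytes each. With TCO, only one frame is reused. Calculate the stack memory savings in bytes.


Without TCO: 8 * 10 = 80 bytes
With TCO: reuse 1 frame = 10 bytes
Savings = 80 - 10 = 70

70


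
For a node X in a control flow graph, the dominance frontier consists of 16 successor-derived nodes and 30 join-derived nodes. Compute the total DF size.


DF(X) = direct successor contributions + join point contributions
= 16 + 30 = 46

46


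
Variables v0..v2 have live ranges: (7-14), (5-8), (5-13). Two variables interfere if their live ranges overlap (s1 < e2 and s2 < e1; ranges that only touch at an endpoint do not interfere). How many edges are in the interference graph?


Check all pairs for overlapping intervals.
Two intervals (s1,e1) and (s2,e2) overlap if s1 < e2 and s2 < e1.
v0 (7-14) vs v1..v2: overlaps v1, v2 -> 2
v1 (5-8) vs v2: overlaps v2 -> 1
Total overlapping pairs = 2 + 1 = 3

3


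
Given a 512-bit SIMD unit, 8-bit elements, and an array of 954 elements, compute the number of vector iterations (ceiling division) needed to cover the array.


Width = 512 / 8 = 64 elements per vector op
Iterations = ceil(954 / 64) = 15

15


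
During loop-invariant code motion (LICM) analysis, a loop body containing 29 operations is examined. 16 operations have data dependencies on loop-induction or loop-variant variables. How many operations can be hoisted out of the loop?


Invariant candidates = total - loop-dependent
= 29 - 16 = 13

13


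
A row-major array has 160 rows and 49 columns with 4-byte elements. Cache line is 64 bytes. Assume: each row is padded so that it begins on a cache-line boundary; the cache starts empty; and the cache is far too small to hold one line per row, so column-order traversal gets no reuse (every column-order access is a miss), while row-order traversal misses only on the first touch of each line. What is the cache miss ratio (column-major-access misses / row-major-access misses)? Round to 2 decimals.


Each row occupies 49 * 4 = 196 bytes and starts on a line boundary, so it spans ceil(196 / 64) = 4 cache lines.
Row-major traversal misses (one per line touched): 160 * ceil(49 * 4 / 64) = 640
Column-major traversal misses (no reuse, every access misses): 160 * 49 = 7840
Ratio = 7840 / 640 = 12.25

12.25


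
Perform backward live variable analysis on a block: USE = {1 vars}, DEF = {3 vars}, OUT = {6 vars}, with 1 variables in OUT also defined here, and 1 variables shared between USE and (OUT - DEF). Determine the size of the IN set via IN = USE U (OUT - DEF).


OUT - DEF: 6 - 1 = 5
|IN| = |USE| + |OUT - DEF| - |USE ∩ (OUT - DEF)| = 1 + 5 - 1 = 5

5


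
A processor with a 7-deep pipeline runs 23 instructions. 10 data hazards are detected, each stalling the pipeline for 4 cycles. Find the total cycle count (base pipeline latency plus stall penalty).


Base cycles = 7 + 23 - 1 = 29
Total stalls = 10 * 4 = 40
Total = 29 + 40 = 69

69


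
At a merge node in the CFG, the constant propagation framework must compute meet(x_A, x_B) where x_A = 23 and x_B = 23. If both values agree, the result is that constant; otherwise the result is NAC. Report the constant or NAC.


Meet operation: if both paths give the same constant, result is that constant; if they differ, result is NAC (not-a-constant).
Path A: 23, Path B: 23 -> equal
Result: constant -> 23

23


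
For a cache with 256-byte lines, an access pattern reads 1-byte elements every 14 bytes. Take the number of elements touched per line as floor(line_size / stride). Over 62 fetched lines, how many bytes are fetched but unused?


Elements per line = floor(256 / 14) = 18
Bytes used per line = 18 * 1 = 18
Wasted per line = 256 - 18 = 238
Total wasted = 238 * 62 = 14756

14756


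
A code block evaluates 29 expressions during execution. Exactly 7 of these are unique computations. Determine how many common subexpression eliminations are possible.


CSE count = total expressions - unique expressions
= 29 - 7 = 22

22


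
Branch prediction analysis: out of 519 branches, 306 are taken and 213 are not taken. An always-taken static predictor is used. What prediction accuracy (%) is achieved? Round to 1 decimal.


Predictor: always-taken
Correct predictions = 306
Accuracy = 306 / 519 * 100 = 59.0%

59.0


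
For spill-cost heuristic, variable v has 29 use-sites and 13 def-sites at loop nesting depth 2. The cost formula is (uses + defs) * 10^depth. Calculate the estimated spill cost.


uses + defs = 29 + 13 = 42
10^2 = 100
Spill cost = 42 * 100 = 4200

4200


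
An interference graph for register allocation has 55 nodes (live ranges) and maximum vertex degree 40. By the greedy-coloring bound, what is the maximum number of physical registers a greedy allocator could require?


Greedy coloring never needs more than (max_degree + 1) colors: when coloring a vertex, at most max_degree neighbors are already colored.
Upper bound = 40 + 1 = 41

41


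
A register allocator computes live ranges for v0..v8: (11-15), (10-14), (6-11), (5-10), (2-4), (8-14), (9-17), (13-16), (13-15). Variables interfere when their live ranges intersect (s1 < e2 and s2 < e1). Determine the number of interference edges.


Check all pairs for overlapping intervals.
Two intervals (s1,e1) and (s2,e2) overlap if s1 < e2 and s2 < e1.
v0 (11-15) vs v1..v8: overlaps v1, v5, v6, v7, v8 -> 5
v1 (10-14) vs v2..v8: overlaps v2, v5, v6, v7, v8 -> 5
v2 (6-11) vs v3..v8: overlaps v3, v5, v6 -> 3
v3 (5-10) vs v4..v8: overlaps v5, v6 -> 2
v4 (2-4) vs v5..v8: overlaps none -> 0
v5 (8-14) vs v6..v8: overlaps v6, v7, v8 -> 3
v6 (9-17) vs v7..v8: overlaps v7, v8 -> 2
v7 (13-16) vs v8: overlaps v8 -> 1
Total overlapping pairs = 5 + 5 + 3 + 2 + 0 + 3 + 2 + 1 = 21

21


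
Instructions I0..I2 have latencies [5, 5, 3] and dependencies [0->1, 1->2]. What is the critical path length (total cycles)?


Compute longest path through dependency graph: dist(Ik) = max over predecessors of dist + latency(Ik).
dist(I0) = latency 5 = 5
dist(I1) = dist(I0) + 5 = 5 + 5 = 10
dist(I2) = dist(I1) + 3 = 10 + 3 = 13
Critical path = max dist = 13

13


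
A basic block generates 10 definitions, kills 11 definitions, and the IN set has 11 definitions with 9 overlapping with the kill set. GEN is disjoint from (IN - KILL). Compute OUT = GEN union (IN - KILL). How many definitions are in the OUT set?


IN - KILL: 11 - 9 = 2 surviving definitions
OUT = GEN + surviving = 10 + 2 = 12

12


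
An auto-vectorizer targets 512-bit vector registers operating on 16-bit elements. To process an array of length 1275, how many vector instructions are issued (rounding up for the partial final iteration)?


Width = 512 / 16 = 32 elements per vector op
Iterations = ceil(1275 / 32) = 40

40


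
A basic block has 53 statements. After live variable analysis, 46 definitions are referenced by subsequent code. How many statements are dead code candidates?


Dead code = total statements - live definitions
= 53 - 46 = 7

7


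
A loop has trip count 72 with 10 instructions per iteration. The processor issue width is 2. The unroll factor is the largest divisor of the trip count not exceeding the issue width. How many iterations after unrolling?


Largest divisor of 72 <= 2 is 2
New iterations = 72 / 2 = 36

36


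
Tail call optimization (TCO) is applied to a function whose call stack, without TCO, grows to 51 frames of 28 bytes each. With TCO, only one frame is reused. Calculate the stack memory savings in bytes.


Without TCO: 51 * 28 = 1428 bytes
With TCO: reuse 1 frame = 28 bytes
Savings = 1428 - 28 = 1400

1400


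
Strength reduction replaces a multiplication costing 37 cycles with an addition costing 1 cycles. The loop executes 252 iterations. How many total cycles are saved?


Per-iteration saving = 37 - 1 = 36
Total saved = 252 * 36 = 9072

9072


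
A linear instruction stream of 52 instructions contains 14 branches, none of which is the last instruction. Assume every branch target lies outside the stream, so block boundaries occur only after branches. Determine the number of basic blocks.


With no in-sequence branch targets, the leaders are the first instruction plus the instruction after each branch.
Number of basic blocks = branches + 1
= 14 + 1 = 15

15


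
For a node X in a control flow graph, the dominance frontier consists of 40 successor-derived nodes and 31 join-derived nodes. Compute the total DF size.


DF(X) = direct successor contributions + join point contributions
= 40 + 31 = 71

71


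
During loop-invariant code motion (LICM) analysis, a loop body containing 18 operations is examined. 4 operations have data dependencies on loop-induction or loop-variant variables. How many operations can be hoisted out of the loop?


Invariant candidates = total - loop-dependent
= 18 - 4 = 14

14


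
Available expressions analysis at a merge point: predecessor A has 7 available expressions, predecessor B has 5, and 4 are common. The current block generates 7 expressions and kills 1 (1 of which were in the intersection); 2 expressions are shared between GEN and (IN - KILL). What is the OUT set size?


IN = intersection of predecessors = 4
IN - KILL = 4 - 1 = 3
|OUT| = |GEN| + |IN - KILL| - |GEN ∩ (IN - KILL)| = 7 + 3 - 2 = 8

8


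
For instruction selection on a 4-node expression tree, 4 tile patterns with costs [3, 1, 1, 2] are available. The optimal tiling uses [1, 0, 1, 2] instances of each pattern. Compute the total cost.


Total cost = sum(count_i * cost_i)
= 1*3 + 0*1 + 1*1 + 2*2
= 8

8


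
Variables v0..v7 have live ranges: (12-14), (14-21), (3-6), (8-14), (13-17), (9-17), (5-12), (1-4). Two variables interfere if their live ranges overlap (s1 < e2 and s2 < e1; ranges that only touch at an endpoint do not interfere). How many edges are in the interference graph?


Check all pairs for overlapping intervals.
Two intervals (s1,e1) and (s2,e2) overlap if s1 < e2 and s2 < e1.
v0 (12-14) vs v1..v7: overlaps v3, v4, v5 -> 3
v1 (14-21) vs v2..v7: overlaps v4, v5 -> 2
v2 (3-6) vs v3..v7: overlaps v6, v7 -> 2
v3 (8-14) vs v4..v7: overlaps v4, v5, v6 -> 3
v4 (13-17) vs v5..v7: overlaps v5 -> 1
v5 (9-17) vs v6..v7: overlaps v6 -> 1
v6 (5-12) vs v7: overlaps none -> 0
Total overlapping pairs = 3 + 2 + 2 + 3 + 1 + 1 + 0 = 12

12


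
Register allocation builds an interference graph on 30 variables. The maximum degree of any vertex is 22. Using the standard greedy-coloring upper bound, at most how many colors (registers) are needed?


Greedy coloring never needs more than (max_degree + 1) colors: when coloring a vertex, at most max_degree neighbors are already colored.
Upper bound = 22 + 1 = 23

23


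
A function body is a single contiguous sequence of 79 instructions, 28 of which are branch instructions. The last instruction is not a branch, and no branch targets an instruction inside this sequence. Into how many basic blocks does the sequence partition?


With no in-sequence branch targets, the leaders are the first instruction plus the instruction after each branch.
Number of basic blocks = branches + 1
= 28 + 1 = 29

29


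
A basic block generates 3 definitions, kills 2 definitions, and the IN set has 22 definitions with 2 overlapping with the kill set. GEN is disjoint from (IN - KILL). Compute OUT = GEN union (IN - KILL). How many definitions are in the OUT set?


IN - KILL: 22 - 2 = 20 surviving definitions
OUT = GEN + surviving = 3 + 20 = 23

23


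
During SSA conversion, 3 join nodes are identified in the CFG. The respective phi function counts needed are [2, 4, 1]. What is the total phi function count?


Total phi functions = sum of phi functions at each join node
= 2 + 4 + 1 = 7

7


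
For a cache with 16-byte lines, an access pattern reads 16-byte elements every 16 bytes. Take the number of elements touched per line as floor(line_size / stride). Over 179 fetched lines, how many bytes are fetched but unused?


Elements per line = floor(16 / 16) = 1
Bytes used per line = 1 * 16 = 16
Wasted per line = 16 - 16 = 0
Total wasted = 0 * 179 = 0

0


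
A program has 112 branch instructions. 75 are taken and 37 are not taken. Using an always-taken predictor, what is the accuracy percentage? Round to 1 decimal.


Predictor: always-taken
Correct predictions = 75
Accuracy = 75 / 112 * 100 = 67.0%

67.0


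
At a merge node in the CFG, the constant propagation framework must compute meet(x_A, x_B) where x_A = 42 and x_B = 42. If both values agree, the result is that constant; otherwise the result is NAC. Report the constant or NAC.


Meet operation: if both paths give the same constant, result is that constant; if they differ, result is NAC (not-a-constant).
Path A: 42, Path B: 42 -> equal
Result: constant -> 42

42


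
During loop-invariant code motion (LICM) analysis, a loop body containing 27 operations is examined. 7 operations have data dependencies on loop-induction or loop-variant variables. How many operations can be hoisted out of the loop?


Invariant candidates = total - loop-dependent
= 27 - 7 = 20

20


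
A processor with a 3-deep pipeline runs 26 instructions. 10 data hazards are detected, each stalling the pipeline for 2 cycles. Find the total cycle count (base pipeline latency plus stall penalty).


Base cycles = 3 + 26 - 1 = 28
Total stalls = 10 * 2 = 20
Total = 28 + 20 = 48

48


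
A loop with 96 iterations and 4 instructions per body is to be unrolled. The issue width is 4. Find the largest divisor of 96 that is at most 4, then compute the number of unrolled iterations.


Largest divisor of 96 <= 4 is 4
New iterations = 96 / 4 = 24

24


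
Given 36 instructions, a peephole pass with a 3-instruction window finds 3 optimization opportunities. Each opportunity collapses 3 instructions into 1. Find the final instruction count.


Each match removes 2 instructions.
Total removed = 3 * 2 = 6
Remaining = 36 - 6 = 30

30


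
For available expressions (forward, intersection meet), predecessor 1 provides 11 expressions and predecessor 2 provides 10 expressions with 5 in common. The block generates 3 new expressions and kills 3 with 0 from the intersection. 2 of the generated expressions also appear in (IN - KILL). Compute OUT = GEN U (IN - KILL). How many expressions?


IN = intersection of predecessors = 5
IN - KILL = 5 - 0 = 5
|OUT| = |GEN| + |IN - KILL| - |GEN ∩ (IN - KILL)| = 3 + 5 - 2 = 6

6


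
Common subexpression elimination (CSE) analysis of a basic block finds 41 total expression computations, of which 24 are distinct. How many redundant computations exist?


CSE count = total expressions - unique expressions
= 41 - 24 = 17

17


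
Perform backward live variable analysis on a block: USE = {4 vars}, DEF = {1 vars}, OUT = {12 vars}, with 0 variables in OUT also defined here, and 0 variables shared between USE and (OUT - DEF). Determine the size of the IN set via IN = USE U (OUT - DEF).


OUT - DEF: 12 - 0 = 12
|IN| = |USE| + |OUT - DEF| - |USE ∩ (OUT - DEF)| = 4 + 12 - 0 = 16

16


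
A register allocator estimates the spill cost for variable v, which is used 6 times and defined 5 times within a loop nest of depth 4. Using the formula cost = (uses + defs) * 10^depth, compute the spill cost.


uses + defs = 6 + 5 = 11
10^4 = 10000
Spill cost = 11 * 10000 = 110000

110000


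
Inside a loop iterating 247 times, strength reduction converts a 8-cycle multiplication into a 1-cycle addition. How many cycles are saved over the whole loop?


Per-iteration saving = 8 - 1 = 7
Total saved = 247 * 7 = 1729

1729


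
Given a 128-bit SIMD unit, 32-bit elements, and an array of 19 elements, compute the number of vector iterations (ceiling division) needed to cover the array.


Width = 128 / 32 = 4 elements per vector op
Iterations = ceil(19 / 4) = 5

5


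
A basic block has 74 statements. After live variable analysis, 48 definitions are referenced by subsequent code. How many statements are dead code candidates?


Dead code = total statements - live definitions
= 74 - 48 = 26

26


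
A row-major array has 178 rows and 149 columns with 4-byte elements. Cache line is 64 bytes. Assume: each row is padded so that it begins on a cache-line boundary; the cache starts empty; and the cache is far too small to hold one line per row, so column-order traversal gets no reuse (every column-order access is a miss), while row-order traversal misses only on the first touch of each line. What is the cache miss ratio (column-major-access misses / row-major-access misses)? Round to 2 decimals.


Each row occupies 149 * 4 = 596 bytes and starts on a line boundary, so it spans ceil(596 / 64) = 10 cache lines.
Row-major traversal misses (one per line touched): 178 * ceil(149 * 4 / 64) = 1780
Column-major traversal misses (no reuse, every access misses): 178 * 149 = 26522
Ratio = 26522 / 1780 = 14.9

14.9


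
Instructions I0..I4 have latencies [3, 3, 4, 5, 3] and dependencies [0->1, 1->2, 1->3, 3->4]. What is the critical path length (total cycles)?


Compute longest path through dependency graph: dist(Ik) = max over predecessors of dist + latency(Ik).
dist(I0) = latency 3 = 3
dist(I1) = dist(I0) + 3 = 3 + 3 = 6
dist(I2) = dist(I1) + 4 = 6 + 4 = 10
dist(I3) = dist(I1) + 5 = 6 + 5 = 11
dist(I4) = dist(I3) + 3 = 11 + 3 = 14
Critical path = max dist = 14

14


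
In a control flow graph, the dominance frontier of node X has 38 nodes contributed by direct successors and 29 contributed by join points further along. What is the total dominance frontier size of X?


DF(X) = direct successor contributions + join point contributions
= 38 + 29 = 67

67


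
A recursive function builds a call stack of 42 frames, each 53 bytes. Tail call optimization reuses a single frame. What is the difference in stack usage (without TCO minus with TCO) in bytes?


Without TCO: 42 * 53 = 2226 bytes
With TCO: reuse 1 frame = 53 bytes
Savings = 2226 - 53 = 2173

2173


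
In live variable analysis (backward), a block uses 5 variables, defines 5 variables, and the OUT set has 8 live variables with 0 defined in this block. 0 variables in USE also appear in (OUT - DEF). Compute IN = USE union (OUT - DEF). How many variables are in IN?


OUT - DEF: 8 - 0 = 8
|IN| = |USE| + |OUT - DEF| - |USE ∩ (OUT - DEF)| = 5 + 8 - 0 = 13

13


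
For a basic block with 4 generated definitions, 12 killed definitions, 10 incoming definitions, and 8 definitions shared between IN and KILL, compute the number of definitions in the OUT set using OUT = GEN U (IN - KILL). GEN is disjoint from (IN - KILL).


IN - KILL: 10 - 8 = 2 surviving definitions
OUT = GEN + surviving = 4 + 2 = 6

6


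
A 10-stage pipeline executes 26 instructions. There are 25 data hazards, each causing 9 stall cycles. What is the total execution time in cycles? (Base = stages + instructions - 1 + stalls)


Base cycles = 10 + 26 - 1 = 35
Total stalls = 25 * 9 = 225
Total = 35 + 225 = 260

260


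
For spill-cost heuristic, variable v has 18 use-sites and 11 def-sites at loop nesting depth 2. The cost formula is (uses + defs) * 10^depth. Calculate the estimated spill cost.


uses + defs = 18 + 11 = 29
10^2 = 100
Spill cost = 29 * 100 = 2900

2900


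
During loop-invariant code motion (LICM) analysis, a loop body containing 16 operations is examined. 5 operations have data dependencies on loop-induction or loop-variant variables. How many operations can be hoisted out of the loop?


Invariant candidates = total - loop-dependent
= 16 - 5 = 11

11


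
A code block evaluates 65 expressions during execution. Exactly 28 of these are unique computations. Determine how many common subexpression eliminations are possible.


CSE count = total expressions - unique expressions
= 65 - 28 = 37

37


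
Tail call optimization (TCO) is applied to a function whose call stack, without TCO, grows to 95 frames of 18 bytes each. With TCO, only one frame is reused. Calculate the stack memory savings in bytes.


Without TCO: 95 * 18 = 1710 bytes
With TCO: reuse 1 frame = 18 bytes
Savings = 1710 - 18 = 1692

1692


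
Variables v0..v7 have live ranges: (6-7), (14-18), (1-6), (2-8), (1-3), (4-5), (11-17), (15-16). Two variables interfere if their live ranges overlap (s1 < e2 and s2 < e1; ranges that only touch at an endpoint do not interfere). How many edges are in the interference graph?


Check all pairs for overlapping intervals.
Two intervals (s1,e1) and (s2,e2) overlap if s1 < e2 and s2 < e1.
v0 (6-7) vs v1..v7: overlaps v3 -> 1
v1 (14-18) vs v2..v7: overlaps v6, v7 -> 2
v2 (1-6) vs v3..v7: overlaps v3, v4, v5 -> 3
v3 (2-8) vs v4..v7: overlaps v4, v5 -> 2
v4 (1-3) vs v5..v7: overlaps none -> 0
v5 (4-5) vs v6..v7: overlaps none -> 0
v6 (11-17) vs v7: overlaps v7 -> 1
Total overlapping pairs = 1 + 2 + 3 + 2 + 0 + 0 + 1 = 9

9


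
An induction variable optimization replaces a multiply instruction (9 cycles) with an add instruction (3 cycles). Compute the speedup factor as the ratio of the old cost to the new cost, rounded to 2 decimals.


Ratio = mult_cost / add_cost = 9 / 3 = 3.0

3.0


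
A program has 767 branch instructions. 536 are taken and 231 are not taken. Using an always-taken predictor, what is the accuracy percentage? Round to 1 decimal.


Predictor: always-taken
Correct predictions = 536
Accuracy = 536 / 767 * 100 = 69.9%

69.9


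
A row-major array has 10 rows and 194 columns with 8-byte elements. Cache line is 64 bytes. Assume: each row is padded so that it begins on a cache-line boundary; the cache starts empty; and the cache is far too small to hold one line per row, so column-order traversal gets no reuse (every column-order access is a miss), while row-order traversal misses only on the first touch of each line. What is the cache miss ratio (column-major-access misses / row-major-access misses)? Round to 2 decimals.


Each row occupies 194 * 8 = 1552 bytes and starts on a line boundary, so it spans ceil(1552 / 64) = 25 cache lines.
Row-major traversal misses (one per line touched): 10 * ceil(194 * 8 / 64) = 250
Column-major traversal misses (no reuse, every access misses): 10 * 194 = 1940
Ratio = 1940 / 250 = 7.76

7.76


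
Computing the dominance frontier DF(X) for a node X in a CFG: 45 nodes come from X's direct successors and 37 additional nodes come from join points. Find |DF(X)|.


DF(X) = direct successor contributions + join point contributions
= 45 + 37 = 82

82


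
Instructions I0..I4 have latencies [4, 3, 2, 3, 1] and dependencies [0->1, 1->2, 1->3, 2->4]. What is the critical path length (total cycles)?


Compute longest path through dependency graph: dist(Ik) = max over predecessors of dist + latency(Ik).
dist(I0) = latency 4 = 4
dist(I1) = dist(I0) + 3 = 4 + 3 = 7
dist(I2) = dist(I1) + 2 = 7 + 2 = 9
dist(I3) = dist(I1) + 3 = 7 + 3 = 10
dist(I4) = dist(I2) + 1 = 9 + 1 = 10
Critical path = max dist = 10

10


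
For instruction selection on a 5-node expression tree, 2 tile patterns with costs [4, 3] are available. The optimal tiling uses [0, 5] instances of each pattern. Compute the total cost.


Total cost = sum(count_i * cost_i)
= 0*4 + 5*3
= 15

15


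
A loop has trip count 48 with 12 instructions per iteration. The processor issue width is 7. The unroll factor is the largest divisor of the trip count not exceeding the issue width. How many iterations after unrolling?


Largest divisor of 48 <= 7 is 6
New iterations = 48 / 6 = 8

8


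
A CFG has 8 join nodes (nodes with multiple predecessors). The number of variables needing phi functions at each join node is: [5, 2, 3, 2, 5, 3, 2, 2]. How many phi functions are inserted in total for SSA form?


Total phi functions = sum of phi functions at each join node
= 5 + 2 + 3 + 2 + 5 + 3 + 2 + 2 = 24

24


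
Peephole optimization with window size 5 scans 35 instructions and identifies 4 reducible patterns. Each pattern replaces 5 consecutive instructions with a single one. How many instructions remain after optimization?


Each match removes 4 instructions.
Total removed = 4 * 4 = 16
Remaining = 35 - 16 = 19

19


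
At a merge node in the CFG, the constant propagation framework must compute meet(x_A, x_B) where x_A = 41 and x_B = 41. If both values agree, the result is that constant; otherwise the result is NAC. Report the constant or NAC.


Meet operation: if both paths give the same constant, result is that constant; if they differ, result is NAC (not-a-constant).
Path A: 41, Path B: 41 -> equal
Result: constant -> 41

41


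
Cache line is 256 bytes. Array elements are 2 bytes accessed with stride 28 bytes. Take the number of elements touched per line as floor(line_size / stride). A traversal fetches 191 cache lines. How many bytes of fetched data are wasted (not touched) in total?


Elements per line = floor(256 / 28) = 9
Bytes used per line = 9 * 2 = 18
Wasted per line = 256 - 18 = 238
Total wasted = 238 * 191 = 45458

45458


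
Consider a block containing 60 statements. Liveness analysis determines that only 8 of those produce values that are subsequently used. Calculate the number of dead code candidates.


Dead code = total statements - live definitions
= 60 - 8 = 52

52


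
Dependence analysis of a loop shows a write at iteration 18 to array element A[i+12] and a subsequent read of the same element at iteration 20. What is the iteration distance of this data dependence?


Distance = read iteration - write iteration
= 20 - 18 = 2

2


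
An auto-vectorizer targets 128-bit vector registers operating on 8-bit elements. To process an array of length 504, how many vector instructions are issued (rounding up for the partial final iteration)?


Width = 128 / 8 = 16 elements per vector op
Iterations = ceil(504 / 16) = 32

32


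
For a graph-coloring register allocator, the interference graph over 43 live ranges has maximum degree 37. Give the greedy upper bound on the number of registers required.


Greedy coloring never needs more than (max_degree + 1) colors: when coloring a vertex, at most max_degree neighbors are already colored.
Upper bound = 37 + 1 = 38

38


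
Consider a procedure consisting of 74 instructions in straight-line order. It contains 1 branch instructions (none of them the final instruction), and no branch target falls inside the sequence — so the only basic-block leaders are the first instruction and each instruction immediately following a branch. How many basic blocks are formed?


With no in-sequence branch targets, the leaders are the first instruction plus the instruction after each branch.
Number of basic blocks = branches + 1
= 1 + 1 = 2

2


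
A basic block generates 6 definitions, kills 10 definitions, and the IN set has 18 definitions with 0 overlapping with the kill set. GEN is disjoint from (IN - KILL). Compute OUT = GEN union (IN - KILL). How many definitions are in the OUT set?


IN - KILL: 18 - 0 = 18 surviving definitions
OUT = GEN + surviving = 6 + 18 = 24

24


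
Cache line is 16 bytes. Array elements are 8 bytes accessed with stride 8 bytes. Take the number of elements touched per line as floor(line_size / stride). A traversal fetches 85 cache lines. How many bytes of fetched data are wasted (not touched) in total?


Elements per line = floor(16 / 8) = 2
Bytes used per line = 2 * 8 = 16
Wasted per line = 16 - 16 = 0
Total wasted = 0 * 85 = 0

0
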